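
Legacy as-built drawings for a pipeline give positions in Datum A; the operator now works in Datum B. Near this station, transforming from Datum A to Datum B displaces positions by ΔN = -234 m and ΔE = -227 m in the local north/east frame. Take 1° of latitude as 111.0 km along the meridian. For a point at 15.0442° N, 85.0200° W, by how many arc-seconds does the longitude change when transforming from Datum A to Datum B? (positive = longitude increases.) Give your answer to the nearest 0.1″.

At latitude 15.0442°, cos φ = 0.965726.
1° of longitude at this latitude = 111.0 × cos φ = 107.20 km, so Δλ = -227.0 / 107195.6 = -0.0021176° = -7.623″.

Δλ = -7.6″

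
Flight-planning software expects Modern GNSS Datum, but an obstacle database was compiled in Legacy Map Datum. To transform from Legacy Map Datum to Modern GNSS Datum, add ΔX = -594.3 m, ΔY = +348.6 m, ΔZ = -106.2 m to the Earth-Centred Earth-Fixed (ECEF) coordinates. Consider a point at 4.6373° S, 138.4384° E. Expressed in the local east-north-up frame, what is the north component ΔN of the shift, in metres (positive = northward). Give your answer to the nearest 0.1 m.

ΔN = -51.2 m

At φ = -4.6373°, λ = 138.4384°: sin φ = -0.080848, cos φ = 0.996726, sin λ = 0.663425, cos λ = -0.748243.
ΔN = −sin φ cos λ·ΔX − sin φ sin λ·ΔY + cos φ·ΔZ = −(-0.080848)(-0.748243)(-594.3) − (-0.080848)(0.663425)(348.6) + (0.996726)(-106.2) = -51.20 m.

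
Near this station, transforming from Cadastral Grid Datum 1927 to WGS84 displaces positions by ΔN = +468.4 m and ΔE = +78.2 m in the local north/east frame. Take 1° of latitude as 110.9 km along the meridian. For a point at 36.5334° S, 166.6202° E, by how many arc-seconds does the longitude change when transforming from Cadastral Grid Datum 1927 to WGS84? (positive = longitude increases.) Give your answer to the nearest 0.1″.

Δλ = 3.2″

At latitude -36.5334°, cos φ = 0.803510.
1° of longitude at this latitude = 110.9 × cos φ = 89.11 km, so Δλ = 78.2 / 89109.3 = 0.0008776° = 3.159″.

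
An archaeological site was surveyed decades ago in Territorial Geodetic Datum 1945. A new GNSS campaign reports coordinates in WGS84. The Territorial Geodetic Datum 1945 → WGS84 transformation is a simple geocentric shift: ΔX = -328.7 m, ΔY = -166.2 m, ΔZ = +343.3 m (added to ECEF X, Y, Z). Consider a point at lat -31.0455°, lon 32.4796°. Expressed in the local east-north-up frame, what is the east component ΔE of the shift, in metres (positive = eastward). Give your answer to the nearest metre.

At φ = -31.0455°, λ = 32.4796°: sin φ = -0.515719, cos φ = 0.856758, sin λ = 0.536999, cos λ = 0.843583.
ΔE = −sin λ·ΔX + cos λ·ΔY = −(0.536999)·(-328.7) + (0.843583)·(-166.2) = 36.31 m.

ΔE = 36 m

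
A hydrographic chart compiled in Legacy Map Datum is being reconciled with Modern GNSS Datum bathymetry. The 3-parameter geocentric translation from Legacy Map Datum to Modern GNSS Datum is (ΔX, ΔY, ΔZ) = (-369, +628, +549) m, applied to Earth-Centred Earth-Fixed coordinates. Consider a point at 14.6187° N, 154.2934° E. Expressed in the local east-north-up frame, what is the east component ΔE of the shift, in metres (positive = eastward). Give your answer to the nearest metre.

ΔE = -406 m

The local east axis at (φ, λ) is (−sin λ, cos λ, 0), so ΔE = −sin(154.2934°)·(-369) + cos(154.2934°)·628 = -405.79 m.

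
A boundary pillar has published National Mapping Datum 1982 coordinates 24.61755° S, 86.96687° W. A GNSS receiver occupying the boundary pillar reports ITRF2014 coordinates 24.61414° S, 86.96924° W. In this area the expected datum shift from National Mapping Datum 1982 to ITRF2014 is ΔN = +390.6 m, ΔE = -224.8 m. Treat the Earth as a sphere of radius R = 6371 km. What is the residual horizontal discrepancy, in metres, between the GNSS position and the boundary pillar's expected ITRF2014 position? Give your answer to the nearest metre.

19 m

Observed coordinate differences: Δφ = +0.00341°, Δλ = -0.00237°.
Converting to metres (1° lat = 111195 m, cos φ = 0.909109): observed ΔN = 379.2 m, observed ΔE = -239.6 m.
Subtracting the expected shift leaves a residual of 379.2 − (390.6) = -11.4 m north and -239.6 − (-224.8) = -14.8 m east.
Residual distance = √((-11.4)² + (-14.8)²) = 18.7 m.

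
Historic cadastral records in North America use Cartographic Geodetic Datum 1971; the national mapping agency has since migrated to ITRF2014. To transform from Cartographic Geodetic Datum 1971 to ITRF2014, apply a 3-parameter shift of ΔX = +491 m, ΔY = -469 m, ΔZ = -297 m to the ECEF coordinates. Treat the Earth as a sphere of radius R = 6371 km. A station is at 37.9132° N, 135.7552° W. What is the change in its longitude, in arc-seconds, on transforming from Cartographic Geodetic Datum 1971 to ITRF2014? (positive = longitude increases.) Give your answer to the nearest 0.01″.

Δλ = 27.85″

sin φ = 0.614467, cos φ = 0.788943, sin λ = -0.697725, cos λ = -0.716365.
East component: ΔE = −sin λ·ΔX + cos λ·ΔY = −(-0.697725)(491) + (-0.716365)(-469) = 678.56 m.
1° of latitude spans πR/180 = 111195 m; at latitude φ, 1° of longitude spans that × cos φ = 87726.4 m, so Δλ = 678.56 / 87726.4 × 3600 = 27.846″.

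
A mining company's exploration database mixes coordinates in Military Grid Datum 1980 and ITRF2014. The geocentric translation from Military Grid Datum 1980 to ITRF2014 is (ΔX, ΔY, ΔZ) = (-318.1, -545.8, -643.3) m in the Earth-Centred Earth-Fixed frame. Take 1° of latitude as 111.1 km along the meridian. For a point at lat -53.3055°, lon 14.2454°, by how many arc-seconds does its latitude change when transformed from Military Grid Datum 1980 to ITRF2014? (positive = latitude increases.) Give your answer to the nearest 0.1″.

Δφ = -24.0″

sin φ = -0.801833, cos φ = 0.597548, sin λ = 0.246075, cos λ = 0.969251.
North component: ΔN = −sin φ cos λ·ΔX − sin φ sin λ·ΔY + cos φ·ΔZ = −(-0.801833)(0.969251)(-318.1) − (-0.801833)(0.246075)(-545.8) + (0.597548)(-643.3) = -739.32 m.
1° of latitude spans 111100 m, so Δφ = -739.32 / 111100 × 3600 = -23.956″.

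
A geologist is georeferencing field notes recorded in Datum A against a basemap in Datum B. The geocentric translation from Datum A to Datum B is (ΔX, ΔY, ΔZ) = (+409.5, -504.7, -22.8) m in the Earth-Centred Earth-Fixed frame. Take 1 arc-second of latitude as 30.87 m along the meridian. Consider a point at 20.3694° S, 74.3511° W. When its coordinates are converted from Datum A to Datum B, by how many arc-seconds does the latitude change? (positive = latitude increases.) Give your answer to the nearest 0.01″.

Δφ = 6.03″

sin φ = -0.348071, cos φ = 0.937468, sin λ = -0.962933, cos λ = 0.269742.
North component: ΔN = −sin φ cos λ·ΔX − sin φ sin λ·ΔY + cos φ·ΔZ = −(-0.348071)(0.269742)(409.5) − (-0.348071)(-0.962933)(-504.7) + (0.937468)(-22.8) = 186.23 m.
1° of latitude spans 3600 × 30.87 = 111132 m, so Δφ = 186.23 / 111132 × 3600 = 6.033″.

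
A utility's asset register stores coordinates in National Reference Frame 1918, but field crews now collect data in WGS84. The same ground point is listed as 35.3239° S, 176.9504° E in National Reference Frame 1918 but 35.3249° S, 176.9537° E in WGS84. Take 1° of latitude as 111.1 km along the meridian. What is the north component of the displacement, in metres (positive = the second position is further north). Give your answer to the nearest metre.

ΔN = -111 m

Δφ = -35.3249° − -35.3239° = -0.0010°; Δλ = 176.9537° − 176.9504° = +0.0033°.
ΔN = Δφ × 111100 = -111.1 m; ΔE = Δλ × 111100 × cos(-35.3239°) = +0.0033 × 111100 × 0.815896 = 299.1 m.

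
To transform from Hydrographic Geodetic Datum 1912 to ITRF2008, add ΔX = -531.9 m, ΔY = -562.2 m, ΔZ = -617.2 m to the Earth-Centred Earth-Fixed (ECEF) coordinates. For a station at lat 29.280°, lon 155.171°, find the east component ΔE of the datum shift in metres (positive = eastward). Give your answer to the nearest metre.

ΔE = 734 m

The local east axis at (φ, λ) is (−sin λ, cos λ, 0), so ΔE = −sin(155.171°)·(-531.9) + cos(155.171°)·(-562.2) = 733.58 m.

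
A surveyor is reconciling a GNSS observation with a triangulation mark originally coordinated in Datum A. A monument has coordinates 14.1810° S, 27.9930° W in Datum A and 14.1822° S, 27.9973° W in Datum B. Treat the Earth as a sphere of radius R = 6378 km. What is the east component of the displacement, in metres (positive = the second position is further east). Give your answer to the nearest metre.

Δφ = -14.1822° − -14.1810° = -0.0012°; Δλ = -27.9973° − -27.9930° = -0.0043°.
1° along a meridian = πR/180 = 111317 m.
ΔN = Δφ × 111317 = -133.6 m; ΔE = Δλ × 111317 × cos(-14.1810°) = -0.0043 × 111317 × 0.969527 = -464.1 m.

ΔE = -464 m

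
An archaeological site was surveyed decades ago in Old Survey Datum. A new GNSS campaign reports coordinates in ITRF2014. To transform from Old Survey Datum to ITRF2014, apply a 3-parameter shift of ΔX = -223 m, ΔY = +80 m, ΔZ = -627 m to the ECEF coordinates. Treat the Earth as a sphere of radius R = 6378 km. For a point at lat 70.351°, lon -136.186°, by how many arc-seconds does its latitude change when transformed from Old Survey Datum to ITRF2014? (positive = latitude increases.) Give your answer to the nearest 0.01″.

sin φ = 0.941770, cos φ = 0.336257, sin λ = -0.692320, cos λ = -0.721591.
North component: ΔN = −sin φ cos λ·ΔX − sin φ sin λ·ΔY + cos φ·ΔZ = −(0.941770)(-0.721591)(-223) − (0.941770)(-0.692320)(80) + (0.336257)(-627) = -310.22 m.
1° of latitude spans πR/180 = 111317 m, so Δφ = -310.22 / 111317 × 3600 = -10.032″.

Δφ = -10.03″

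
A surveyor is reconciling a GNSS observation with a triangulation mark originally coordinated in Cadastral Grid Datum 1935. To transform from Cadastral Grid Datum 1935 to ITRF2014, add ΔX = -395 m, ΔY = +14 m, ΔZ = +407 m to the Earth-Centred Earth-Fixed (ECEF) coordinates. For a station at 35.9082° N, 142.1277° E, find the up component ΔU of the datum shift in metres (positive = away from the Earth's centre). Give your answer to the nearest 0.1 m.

At φ = 35.9082°, λ = 142.1277°: sin φ = 0.586488, cos φ = 0.809958, sin λ = 0.613904, cos λ = -0.789381.
ΔU = cos φ cos λ·ΔX + cos φ sin λ·ΔY + sin φ·ΔZ = (0.809958)(-0.789381)(-395) + (0.809958)(0.613904)(14) + (0.586488)(407) = 498.21 m.

ΔU = 498.2 m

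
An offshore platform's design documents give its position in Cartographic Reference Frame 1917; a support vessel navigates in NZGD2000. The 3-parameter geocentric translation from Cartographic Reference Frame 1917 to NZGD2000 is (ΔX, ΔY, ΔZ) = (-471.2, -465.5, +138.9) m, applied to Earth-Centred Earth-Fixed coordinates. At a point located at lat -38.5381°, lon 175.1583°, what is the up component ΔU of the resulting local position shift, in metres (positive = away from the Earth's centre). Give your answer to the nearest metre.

ΔU = 250 m

The local up (radial) axis is (cos φ cos λ, cos φ sin λ, sin φ), giving ΔU = 367.255 − 30.732 − 86.540 = 249.98 m.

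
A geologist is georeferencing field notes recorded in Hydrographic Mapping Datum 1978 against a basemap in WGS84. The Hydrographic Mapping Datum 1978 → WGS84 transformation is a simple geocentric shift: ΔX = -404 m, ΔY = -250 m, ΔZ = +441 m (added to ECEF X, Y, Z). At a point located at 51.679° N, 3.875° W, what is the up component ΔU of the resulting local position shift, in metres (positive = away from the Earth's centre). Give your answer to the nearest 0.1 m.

ΔU = 106.5 m

At φ = 51.679°, λ = -3.875°: sin φ = 0.784549, cos φ = 0.620067, sin λ = -0.067580, cos λ = 0.997714.
ΔU = cos φ cos λ·ΔX + cos φ sin λ·ΔY + sin φ·ΔZ = (0.620067)(0.997714)(-404) + (0.620067)(-0.067580)(-250) + (0.784549)(441) = 106.53 m.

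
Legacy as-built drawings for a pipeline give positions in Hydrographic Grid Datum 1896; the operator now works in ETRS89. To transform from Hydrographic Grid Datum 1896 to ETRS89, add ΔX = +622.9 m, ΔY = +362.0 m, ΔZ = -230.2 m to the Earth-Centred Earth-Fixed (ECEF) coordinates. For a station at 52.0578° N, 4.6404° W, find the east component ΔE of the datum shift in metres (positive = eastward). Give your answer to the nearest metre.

ΔE = 411 m

At φ = 52.0578°, λ = -4.6404°: sin φ = 0.788631, cos φ = 0.614866, sin λ = -0.080902, cos λ = 0.996722.
ΔE = −sin λ·ΔX + cos λ·ΔY = −(-0.080902)·(622.9) + (0.996722)·(362.0) = 411.21 m.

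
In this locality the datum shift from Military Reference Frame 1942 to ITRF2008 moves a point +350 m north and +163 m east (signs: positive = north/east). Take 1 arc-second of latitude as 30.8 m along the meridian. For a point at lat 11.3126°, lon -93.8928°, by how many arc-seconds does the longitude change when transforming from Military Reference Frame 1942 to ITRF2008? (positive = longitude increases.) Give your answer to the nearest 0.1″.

At latitude 11.3126°, cos φ = 0.980572.
1″ of longitude at this latitude = 30.80 × cos φ = 30.2016 m, so Δλ = 163.0 / 30.2016 = 5.397″.

Δλ = 5.4″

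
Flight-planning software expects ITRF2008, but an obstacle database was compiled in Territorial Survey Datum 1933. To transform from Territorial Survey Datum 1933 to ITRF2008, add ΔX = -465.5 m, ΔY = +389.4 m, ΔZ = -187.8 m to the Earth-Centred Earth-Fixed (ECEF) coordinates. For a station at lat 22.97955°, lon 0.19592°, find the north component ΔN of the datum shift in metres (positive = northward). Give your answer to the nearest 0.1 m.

The local north axis is (−sin φ cos λ, −sin φ sin λ, cos φ), giving ΔN = 181.731 − 0.520 − 172.897 = 8.31 m.

ΔN = 8.3 m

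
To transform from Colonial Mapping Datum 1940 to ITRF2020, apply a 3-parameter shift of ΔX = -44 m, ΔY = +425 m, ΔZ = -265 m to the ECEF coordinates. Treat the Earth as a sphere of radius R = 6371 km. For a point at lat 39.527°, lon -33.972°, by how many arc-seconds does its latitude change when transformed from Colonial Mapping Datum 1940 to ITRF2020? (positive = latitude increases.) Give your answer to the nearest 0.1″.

Δφ = -1.0″

sin φ = 0.636442, cos φ = 0.771325, sin λ = -0.558788, cos λ = 0.829311.
North component: ΔN = −sin φ cos λ·ΔX − sin φ sin λ·ΔY + cos φ·ΔZ = −(0.636442)(0.829311)(-44) − (0.636442)(-0.558788)(425) + (0.771325)(-265) = -30.03 m.
1° of latitude spans πR/180 = 111195 m, so Δφ = -30.03 / 111195 × 3600 = -0.972″.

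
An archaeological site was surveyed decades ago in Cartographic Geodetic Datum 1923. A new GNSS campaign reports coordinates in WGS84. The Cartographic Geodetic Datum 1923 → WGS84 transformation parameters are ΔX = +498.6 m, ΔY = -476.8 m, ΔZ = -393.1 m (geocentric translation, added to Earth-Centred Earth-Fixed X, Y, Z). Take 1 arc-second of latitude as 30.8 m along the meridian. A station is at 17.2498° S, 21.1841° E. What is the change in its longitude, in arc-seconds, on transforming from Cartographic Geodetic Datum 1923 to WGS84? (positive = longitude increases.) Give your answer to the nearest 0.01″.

sin φ = -0.296538, cos φ = 0.955021, sin λ = 0.361366, cos λ = 0.932424.
East component: ΔE = −sin λ·ΔX + cos λ·ΔY = −(0.361366)(498.6) + (0.932424)(-476.8) = -624.76 m.
1° of latitude spans 3600 × 30.80 = 110880 m; at latitude φ, 1° of longitude spans that × cos φ = 105892.7 m, so Δλ = -624.76 / 105892.7 × 3600 = -21.240″.

Δλ = -21.24″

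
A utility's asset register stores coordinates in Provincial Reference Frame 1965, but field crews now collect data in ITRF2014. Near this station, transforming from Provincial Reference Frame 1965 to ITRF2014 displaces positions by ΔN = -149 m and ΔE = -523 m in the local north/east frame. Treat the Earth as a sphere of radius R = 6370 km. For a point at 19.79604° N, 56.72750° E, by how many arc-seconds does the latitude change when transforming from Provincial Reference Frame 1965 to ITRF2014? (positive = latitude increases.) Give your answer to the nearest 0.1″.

On a sphere of radius R, 1 rad of latitude = R, so Δφ = ΔN / R = -149.0 / 6370000 = -2.3391e-05 rad = -4.825″.

Δφ = -4.8″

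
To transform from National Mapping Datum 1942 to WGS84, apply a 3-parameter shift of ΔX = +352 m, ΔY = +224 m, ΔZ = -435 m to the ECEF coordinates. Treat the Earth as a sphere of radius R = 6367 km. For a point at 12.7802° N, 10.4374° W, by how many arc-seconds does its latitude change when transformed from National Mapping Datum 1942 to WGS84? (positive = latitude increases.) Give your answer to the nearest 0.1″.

Δφ = -15.9″

sin φ = 0.221211, cos φ = 0.975226, sin λ = -0.181161, cos λ = 0.983453.
North component: ΔN = −sin φ cos λ·ΔX − sin φ sin λ·ΔY + cos φ·ΔZ = −(0.221211)(0.983453)(352) − (0.221211)(-0.181161)(224) + (0.975226)(-435) = -491.82 m.
1° of latitude spans πR/180 = 111125 m, so Δφ = -491.82 / 111125 × 3600 = -15.933″.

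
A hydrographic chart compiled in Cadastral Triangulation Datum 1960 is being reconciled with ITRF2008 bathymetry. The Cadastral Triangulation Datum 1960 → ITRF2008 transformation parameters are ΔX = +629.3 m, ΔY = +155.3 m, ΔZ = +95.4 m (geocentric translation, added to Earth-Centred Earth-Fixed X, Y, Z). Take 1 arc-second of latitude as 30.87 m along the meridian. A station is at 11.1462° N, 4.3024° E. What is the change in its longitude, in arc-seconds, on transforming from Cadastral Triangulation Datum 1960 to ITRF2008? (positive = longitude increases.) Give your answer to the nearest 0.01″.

sin φ = 0.193313, cos φ = 0.981137, sin λ = 0.075020, cos λ = 0.997182.
East component: ΔE = −sin λ·ΔX + cos λ·ΔY = −(0.075020)(629.3) + (0.997182)(155.3) = 107.65 m.
1° of latitude spans 3600 × 30.87 = 111132 m; at latitude φ, 1° of longitude spans that × cos φ = 109035.7 m, so Δλ = 107.65 / 109035.7 × 3600 = 3.554″.

Δλ = 3.55″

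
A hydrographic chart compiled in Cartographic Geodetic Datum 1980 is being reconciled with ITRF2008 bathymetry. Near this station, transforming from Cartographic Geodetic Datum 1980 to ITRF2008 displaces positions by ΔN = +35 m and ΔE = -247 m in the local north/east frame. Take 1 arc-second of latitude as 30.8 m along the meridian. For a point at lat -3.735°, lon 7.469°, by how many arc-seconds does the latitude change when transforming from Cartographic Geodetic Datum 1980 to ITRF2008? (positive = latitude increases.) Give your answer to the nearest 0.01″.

1″ of latitude = 30.80 m, so Δφ = 35.0 / 30.80 = 1.136″.

Δφ = 1.14″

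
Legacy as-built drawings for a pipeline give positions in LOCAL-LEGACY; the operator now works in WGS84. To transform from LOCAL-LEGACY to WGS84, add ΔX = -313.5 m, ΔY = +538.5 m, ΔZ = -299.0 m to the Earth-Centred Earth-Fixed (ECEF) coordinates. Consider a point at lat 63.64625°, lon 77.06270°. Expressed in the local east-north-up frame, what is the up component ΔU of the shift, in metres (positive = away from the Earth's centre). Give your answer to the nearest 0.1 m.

The local up (radial) axis is (cos φ cos λ, cos φ sin λ, sin φ), giving ΔU = -31.157 + 232.979 − 267.925 = -66.10 m.

ΔU = -66.1 m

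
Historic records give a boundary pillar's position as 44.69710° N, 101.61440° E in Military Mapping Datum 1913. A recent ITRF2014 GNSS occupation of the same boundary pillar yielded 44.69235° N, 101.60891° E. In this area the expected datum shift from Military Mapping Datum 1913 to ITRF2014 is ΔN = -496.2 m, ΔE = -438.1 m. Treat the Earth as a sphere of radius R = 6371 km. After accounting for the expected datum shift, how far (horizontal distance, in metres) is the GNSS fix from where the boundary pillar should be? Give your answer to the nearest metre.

Observed coordinate differences: Δφ = -0.00475°, Δλ = -0.00549°.
Converting to metres (1° lat = 111195 m, cos φ = 0.710835): observed ΔN = -528.2 m, observed ΔE = -433.9 m.
Subtracting the expected shift leaves a residual of -528.2 − (-496.2) = -32.0 m north and -433.9 − (-438.1) = 4.2 m east.
Residual distance = √((-32.0)² + 4.2²) = 32.2 m.

32 m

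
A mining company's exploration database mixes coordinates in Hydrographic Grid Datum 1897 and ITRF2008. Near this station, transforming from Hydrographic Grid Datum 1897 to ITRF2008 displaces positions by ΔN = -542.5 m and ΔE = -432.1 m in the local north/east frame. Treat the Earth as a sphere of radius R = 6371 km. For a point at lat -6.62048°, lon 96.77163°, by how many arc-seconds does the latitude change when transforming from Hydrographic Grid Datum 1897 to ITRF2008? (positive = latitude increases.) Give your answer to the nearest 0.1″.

On a sphere of radius R, 1 rad of latitude = R, so Δφ = ΔN / R = -542.5 / 6371000 = -8.5151e-05 rad = -17.564″.

Δφ = -17.6″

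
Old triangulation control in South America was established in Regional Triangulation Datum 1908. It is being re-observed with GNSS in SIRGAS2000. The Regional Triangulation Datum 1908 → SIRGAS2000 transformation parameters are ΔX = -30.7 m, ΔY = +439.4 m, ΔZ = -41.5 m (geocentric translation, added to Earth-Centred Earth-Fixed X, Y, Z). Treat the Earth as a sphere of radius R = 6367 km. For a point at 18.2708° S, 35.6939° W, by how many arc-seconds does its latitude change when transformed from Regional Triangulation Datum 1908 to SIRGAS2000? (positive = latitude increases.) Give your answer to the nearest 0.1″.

Δφ = -4.1″

sin φ = -0.313509, cos φ = 0.949585, sin λ = -0.583455, cos λ = 0.812146.
North component: ΔN = −sin φ cos λ·ΔX − sin φ sin λ·ΔY + cos φ·ΔZ = −(-0.313509)(0.812146)(-30.7) − (-0.313509)(-0.583455)(439.4) + (0.949585)(-41.5) = -127.60 m.
1° of latitude spans πR/180 = 111125 m, so Δφ = -127.60 / 111125 × 3600 = -4.134″.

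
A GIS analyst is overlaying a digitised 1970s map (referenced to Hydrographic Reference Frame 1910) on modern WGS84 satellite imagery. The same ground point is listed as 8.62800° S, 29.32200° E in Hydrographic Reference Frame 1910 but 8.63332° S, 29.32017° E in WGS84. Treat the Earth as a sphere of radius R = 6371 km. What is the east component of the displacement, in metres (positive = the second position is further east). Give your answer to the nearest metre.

ΔE = -201 m

Δφ = -8.63332° − -8.62800° = -0.00532°; Δλ = 29.32017° − 29.32200° = -0.00183°.
1° along a meridian = πR/180 = 111195 m.
ΔN = Δφ × 111195 = -591.6 m; ΔE = Δλ × 111195 × cos(-8.62800°) = -0.00183 × 111195 × 0.988683 = -201.2 m.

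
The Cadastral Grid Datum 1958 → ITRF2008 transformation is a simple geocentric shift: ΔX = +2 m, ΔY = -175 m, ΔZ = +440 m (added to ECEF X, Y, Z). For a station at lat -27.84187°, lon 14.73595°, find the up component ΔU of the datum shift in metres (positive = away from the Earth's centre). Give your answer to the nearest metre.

At φ = -27.84187°, λ = 14.73595°: sin φ = -0.467033, cos φ = 0.884240, sin λ = 0.254365, cos λ = 0.967108.
ΔU = cos φ cos λ·ΔX + cos φ sin λ·ΔY + sin φ·ΔZ = (0.884240)(0.967108)(2) + (0.884240)(0.254365)(-175) + (-0.467033)(440) = -243.15 m.

ΔU = -243 m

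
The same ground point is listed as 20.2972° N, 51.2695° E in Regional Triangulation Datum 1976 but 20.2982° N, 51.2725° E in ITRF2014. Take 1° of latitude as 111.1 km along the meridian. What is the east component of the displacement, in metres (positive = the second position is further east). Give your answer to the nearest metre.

Δφ = 20.2982° − 20.2972° = +0.0010°; Δλ = 51.2725° − 51.2695° = +0.0030°.
ΔN = Δφ × 111100 = 111.1 m; ΔE = Δλ × 111100 × cos(20.2972°) = +0.0030 × 111100 × 0.937906 = 312.6 m.

ΔE = 313 m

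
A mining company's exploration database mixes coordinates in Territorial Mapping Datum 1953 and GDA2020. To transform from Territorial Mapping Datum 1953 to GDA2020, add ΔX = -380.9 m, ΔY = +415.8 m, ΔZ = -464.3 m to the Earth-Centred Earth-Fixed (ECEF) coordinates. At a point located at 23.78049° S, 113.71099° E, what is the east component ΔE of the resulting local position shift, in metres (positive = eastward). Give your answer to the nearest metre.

The local east axis at (φ, λ) is (−sin λ, cos λ, 0), so ΔE = −sin(113.71099°)·(-380.9) + cos(113.71099°)·415.8 = 181.54 m.

ΔE = 182 m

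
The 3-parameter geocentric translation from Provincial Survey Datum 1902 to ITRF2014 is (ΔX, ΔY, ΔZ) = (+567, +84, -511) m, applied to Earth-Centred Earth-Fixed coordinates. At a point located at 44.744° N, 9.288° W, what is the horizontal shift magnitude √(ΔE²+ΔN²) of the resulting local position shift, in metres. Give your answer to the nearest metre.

767 m

At φ = 44.744°, λ = -9.288°: sin φ = 0.703940, cos φ = 0.710259, sin λ = -0.161397, cos λ = 0.986890.
ΔE = −sin λ·ΔX + cos λ·ΔY = −(-0.161397)·(567) + (0.986890)·(84) = 174.41 m.
ΔN = −sin φ cos λ·ΔX − sin φ sin λ·ΔY + cos φ·ΔZ = −(0.703940)(0.986890)(567) − (0.703940)(-0.161397)(84) + (0.710259)(-511) = -747.30 m.
Horizontal magnitude = √(ΔE² + ΔN²) = √(174.41² + (-747.30)²) = 767.38 m.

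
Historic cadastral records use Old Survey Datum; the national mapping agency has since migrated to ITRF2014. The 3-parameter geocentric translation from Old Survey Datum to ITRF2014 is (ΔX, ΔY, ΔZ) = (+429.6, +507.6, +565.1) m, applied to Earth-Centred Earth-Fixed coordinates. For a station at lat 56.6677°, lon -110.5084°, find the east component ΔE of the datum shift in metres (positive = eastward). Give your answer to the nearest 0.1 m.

At φ = 56.6677°, λ = -110.5084°: sin φ = 0.835498, cos φ = 0.549494, sin λ = -0.936621, cos λ = -0.350345.
ΔE = −sin λ·ΔX + cos λ·ΔY = −(-0.936621)·(429.6) + (-0.350345)·(507.6) = 224.54 m.

ΔE = 224.5 m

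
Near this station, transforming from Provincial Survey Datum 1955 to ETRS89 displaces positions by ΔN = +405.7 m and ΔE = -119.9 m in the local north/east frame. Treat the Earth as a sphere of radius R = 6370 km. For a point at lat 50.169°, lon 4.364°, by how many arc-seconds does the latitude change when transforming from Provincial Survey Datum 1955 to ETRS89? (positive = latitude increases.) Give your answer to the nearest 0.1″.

On a sphere of radius R, 1 rad of latitude = R, so Δφ = ΔN / R = 405.7 / 6370000 = 6.3689e-05 rad = 13.137″.

Δφ = 13.1″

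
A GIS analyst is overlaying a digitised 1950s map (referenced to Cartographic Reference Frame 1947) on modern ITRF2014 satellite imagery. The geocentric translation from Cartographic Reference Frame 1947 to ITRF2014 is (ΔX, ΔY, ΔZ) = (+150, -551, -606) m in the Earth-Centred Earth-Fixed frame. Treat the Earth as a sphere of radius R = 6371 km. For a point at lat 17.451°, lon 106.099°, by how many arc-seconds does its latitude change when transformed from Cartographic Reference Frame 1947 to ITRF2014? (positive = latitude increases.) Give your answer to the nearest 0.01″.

sin φ = 0.299890, cos φ = 0.953974, sin λ = 0.960784, cos λ = -0.277298.
North component: ΔN = −sin φ cos λ·ΔX − sin φ sin λ·ΔY + cos φ·ΔZ = −(0.299890)(-0.277298)(150) − (0.299890)(0.960784)(-551) + (0.953974)(-606) = -406.87 m.
1° of latitude spans πR/180 = 111195 m, so Δφ = -406.87 / 111195 × 3600 = -13.173″.

Δφ = -13.17″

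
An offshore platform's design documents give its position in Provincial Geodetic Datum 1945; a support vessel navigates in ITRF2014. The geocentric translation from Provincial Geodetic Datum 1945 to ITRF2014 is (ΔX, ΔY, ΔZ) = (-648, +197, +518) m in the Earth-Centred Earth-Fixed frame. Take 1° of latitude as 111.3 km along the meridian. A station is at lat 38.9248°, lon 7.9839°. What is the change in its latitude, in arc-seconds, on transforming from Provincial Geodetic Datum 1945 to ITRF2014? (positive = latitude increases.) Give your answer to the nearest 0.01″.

sin φ = 0.628300, cos φ = 0.777971, sin λ = 0.138895, cos λ = 0.990307.
North component: ΔN = −sin φ cos λ·ΔX − sin φ sin λ·ΔY + cos φ·ΔZ = −(0.628300)(0.990307)(-648) − (0.628300)(0.138895)(197) + (0.777971)(518) = 788.99 m.
1° of latitude spans 111300 m, so Δφ = 788.99 / 111300 × 3600 = 25.520″.

Δφ = 25.52″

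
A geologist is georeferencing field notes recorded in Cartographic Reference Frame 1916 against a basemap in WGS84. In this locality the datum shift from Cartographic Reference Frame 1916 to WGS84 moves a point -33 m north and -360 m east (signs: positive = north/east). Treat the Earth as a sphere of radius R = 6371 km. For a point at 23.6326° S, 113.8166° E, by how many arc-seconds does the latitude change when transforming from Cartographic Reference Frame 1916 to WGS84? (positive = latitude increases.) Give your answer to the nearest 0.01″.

On a sphere of radius R, 1 rad of latitude = R, so Δφ = ΔN / R = -33.0 / 6371000 = -5.1797e-06 rad = -1.068″.

Δφ = -1.07″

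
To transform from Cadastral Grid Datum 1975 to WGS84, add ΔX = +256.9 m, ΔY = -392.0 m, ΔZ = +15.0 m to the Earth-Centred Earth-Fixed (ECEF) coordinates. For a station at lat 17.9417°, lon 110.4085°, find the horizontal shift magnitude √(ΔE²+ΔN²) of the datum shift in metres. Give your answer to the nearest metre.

The local east axis at (φ, λ) is (−sin λ, cos λ, 0), so ΔE = −sin(110.4085°)·256.9 + cos(110.4085°)·(-392.0) = -104.08 m.
The local north axis is (−sin φ cos λ, −sin φ sin λ, cos φ), giving ΔN = 27.596 + 113.175 + 14.271 = 155.04 m.
Horizontal magnitude = √(ΔE² + ΔN²) = √((-104.08)² + 155.04²) = 186.74 m.

187 m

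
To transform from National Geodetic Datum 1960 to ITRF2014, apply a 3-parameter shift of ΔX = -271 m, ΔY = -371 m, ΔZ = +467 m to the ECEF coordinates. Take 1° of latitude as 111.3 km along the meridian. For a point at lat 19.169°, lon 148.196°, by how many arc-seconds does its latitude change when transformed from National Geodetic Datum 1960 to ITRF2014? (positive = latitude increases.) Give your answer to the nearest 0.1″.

Δφ = 13.9″

sin φ = 0.328356, cos φ = 0.944554, sin λ = 0.527015, cos λ = -0.849856.
North component: ΔN = −sin φ cos λ·ΔX − sin φ sin λ·ΔY + cos φ·ΔZ = −(0.328356)(-0.849856)(-271) − (0.328356)(0.527015)(-371) + (0.944554)(467) = 429.68 m.
1° of latitude spans 111300 m, so Δφ = 429.68 / 111300 × 3600 = 13.898″.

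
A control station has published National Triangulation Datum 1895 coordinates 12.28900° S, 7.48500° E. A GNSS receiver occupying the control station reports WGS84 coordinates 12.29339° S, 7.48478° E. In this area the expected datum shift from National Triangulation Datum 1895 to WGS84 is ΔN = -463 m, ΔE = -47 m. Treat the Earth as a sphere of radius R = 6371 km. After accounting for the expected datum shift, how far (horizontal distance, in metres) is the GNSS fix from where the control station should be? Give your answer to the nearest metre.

34 m

Observed coordinate differences: Δφ = -0.00439°, Δλ = -0.00022°.
Converting to metres (1° lat = 111195 m, cos φ = 0.977086): observed ΔN = -488.1 m, observed ΔE = -23.9 m.
Subtracting the expected shift leaves a residual of -488.1 − (-463) = -25.1 m north and -23.9 − (-47) = 23.1 m east.
Residual distance = √((-25.1)² + 23.1²) = 34.1 m.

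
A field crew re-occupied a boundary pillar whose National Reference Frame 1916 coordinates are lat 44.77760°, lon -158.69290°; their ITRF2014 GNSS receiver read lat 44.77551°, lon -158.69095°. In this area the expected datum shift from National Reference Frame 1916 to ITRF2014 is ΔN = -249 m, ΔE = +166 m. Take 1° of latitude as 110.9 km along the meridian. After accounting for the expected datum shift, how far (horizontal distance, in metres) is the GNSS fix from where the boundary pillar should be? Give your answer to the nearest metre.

21 m

Observed coordinate differences: Δφ = -0.00209°, Δλ = +0.00195°.
Converting to metres (1° lat = 110900 m, cos φ = 0.709846): observed ΔN = -231.8 m, observed ΔE = 153.5 m.
Subtracting the expected shift leaves a residual of -231.8 − (-249) = 17.2 m north and 153.5 − (166) = -12.5 m east.
Residual distance = √(17.2² + (-12.5)²) = 21.3 m.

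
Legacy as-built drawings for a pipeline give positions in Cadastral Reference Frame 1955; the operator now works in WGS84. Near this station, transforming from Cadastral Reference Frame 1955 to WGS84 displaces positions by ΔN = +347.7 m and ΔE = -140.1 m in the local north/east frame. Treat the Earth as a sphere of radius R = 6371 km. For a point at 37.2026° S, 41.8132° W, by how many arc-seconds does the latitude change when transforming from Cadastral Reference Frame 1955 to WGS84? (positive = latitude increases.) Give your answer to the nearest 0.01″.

Δφ = 11.26″

On a sphere of radius R, 1 rad of latitude = R, so Δφ = ΔN / R = 347.7 / 6371000 = 5.4575e-05 rad = 11.257″.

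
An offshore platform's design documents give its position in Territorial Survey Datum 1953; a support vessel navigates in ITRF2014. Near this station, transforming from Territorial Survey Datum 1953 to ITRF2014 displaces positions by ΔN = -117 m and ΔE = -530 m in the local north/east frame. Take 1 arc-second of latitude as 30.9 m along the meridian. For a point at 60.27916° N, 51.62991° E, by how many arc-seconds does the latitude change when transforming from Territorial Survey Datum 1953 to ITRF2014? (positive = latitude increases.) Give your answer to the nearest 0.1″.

1″ of latitude = 30.90 m, so Δφ = -117.0 / 30.90 = -3.786″.

Δφ = -3.8″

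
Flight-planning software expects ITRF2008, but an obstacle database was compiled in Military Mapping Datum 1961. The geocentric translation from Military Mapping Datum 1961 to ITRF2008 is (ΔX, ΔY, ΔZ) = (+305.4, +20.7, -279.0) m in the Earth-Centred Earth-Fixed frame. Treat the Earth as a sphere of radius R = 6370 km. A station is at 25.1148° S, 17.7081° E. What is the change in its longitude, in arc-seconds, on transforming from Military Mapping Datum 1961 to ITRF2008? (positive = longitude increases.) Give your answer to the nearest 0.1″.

sin φ = -0.424433, cos φ = 0.905459, sin λ = 0.304168, cos λ = 0.952618.
East component: ΔE = −sin λ·ΔX + cos λ·ΔY = −(0.304168)(305.4) + (0.952618)(20.7) = -73.17 m.
1° of latitude spans πR/180 = 111177 m; at latitude φ, 1° of longitude spans that × cos φ = 100666.7 m, so Δλ = -73.17 / 100666.7 × 3600 = -2.617″.

Δλ = -2.6″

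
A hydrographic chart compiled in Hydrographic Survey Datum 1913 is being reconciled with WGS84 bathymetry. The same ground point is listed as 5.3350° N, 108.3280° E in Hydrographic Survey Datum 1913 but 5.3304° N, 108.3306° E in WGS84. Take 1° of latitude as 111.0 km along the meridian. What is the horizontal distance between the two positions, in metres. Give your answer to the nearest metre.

586 m

Δφ = 5.3304° − 5.3350° = -0.0046°; Δλ = 108.3306° − 108.3280° = +0.0026°.
ΔN = Δφ × 111000 = -510.6 m; ΔE = Δλ × 111000 × cos(5.3350°) = +0.0026 × 111000 × 0.995668 = 287.3 m.
Distance = √(ΔE² + ΔN²) = √(287.3² + (-510.6)²) = 585.9 m.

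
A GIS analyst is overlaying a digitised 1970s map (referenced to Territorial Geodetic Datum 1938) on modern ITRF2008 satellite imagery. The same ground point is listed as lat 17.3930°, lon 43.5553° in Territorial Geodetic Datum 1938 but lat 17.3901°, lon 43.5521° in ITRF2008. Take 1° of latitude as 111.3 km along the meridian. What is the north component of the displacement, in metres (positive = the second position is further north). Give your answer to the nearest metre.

ΔN = -323 m

Δφ = 17.3901° − 17.3930° = -0.0029°; Δλ = 43.5521° − 43.5553° = -0.0032°.
ΔN = Δφ × 111300 = -322.8 m; ΔE = Δλ × 111300 × cos(17.3930°) = -0.0032 × 111300 × 0.954277 = -339.9 m.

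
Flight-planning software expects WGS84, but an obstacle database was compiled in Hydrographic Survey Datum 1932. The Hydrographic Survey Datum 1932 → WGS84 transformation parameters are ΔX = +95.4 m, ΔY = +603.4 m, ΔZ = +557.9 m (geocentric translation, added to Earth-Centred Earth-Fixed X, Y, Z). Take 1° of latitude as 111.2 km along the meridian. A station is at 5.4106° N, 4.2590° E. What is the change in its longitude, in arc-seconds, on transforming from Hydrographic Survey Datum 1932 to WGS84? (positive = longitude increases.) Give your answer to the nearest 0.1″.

Δλ = 19.3″

sin φ = 0.094292, cos φ = 0.995545, sin λ = 0.074265, cos λ = 0.997239.
East component: ΔE = −sin λ·ΔX + cos λ·ΔY = −(0.074265)(95.4) + (0.997239)(603.4) = 594.65 m.
1° of latitude spans 111200 m; at latitude φ, 1° of longitude spans that × cos φ = 110704.6 m, so Δλ = 594.65 / 110704.6 × 3600 = 19.337″.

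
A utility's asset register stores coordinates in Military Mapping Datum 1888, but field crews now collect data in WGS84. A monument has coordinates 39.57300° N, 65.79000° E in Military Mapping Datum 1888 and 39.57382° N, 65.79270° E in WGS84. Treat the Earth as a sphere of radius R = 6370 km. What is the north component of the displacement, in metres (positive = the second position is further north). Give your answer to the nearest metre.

Δφ = 39.57382° − 39.57300° = +0.00082°; Δλ = 65.79270° − 65.79000° = +0.00270°.
1° along a meridian = πR/180 = 111177 m.
ΔN = Δφ × 111177 = 91.2 m; ΔE = Δλ × 111177 × cos(39.57300°) = +0.00270 × 111177 × 0.770814 = 231.4 m.

ΔN = 91 m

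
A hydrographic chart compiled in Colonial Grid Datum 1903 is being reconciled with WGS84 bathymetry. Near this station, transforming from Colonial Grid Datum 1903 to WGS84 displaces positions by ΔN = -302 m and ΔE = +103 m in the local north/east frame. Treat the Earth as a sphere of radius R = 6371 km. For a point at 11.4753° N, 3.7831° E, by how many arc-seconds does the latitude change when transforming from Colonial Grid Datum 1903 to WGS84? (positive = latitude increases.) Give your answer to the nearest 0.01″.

On a sphere of radius R, 1 rad of latitude = R, so Δφ = ΔN / R = -302.0 / 6371000 = -4.7402e-05 rad = -9.777″.

Δφ = -9.78″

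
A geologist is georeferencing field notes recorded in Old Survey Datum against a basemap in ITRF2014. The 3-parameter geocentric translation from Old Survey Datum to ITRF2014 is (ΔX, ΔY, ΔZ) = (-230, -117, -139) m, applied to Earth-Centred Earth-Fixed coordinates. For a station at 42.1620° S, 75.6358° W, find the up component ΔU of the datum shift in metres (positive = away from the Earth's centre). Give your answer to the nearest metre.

ΔU = 135 m

At φ = -42.1620°, λ = -75.6358°: sin φ = -0.671229, cos φ = 0.741250, sin λ = -0.968738, cos λ = 0.248085.
ΔU = cos φ cos λ·ΔX + cos φ sin λ·ΔY + sin φ·ΔZ = (0.741250)(0.248085)(-230) + (0.741250)(-0.968738)(-117) + (-0.671229)(-139) = 135.02 m.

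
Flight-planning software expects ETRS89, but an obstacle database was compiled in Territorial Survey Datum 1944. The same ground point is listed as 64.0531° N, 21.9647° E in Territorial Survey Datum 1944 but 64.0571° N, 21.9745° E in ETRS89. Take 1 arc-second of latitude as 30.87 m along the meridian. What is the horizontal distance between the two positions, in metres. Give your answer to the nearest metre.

Δφ = 64.0571° − 64.0531° = +0.0040°; Δλ = 21.9745° − 21.9647° = +0.0098°.
1° of latitude = 3600 × 30.87 = 111132 m.
ΔN = Δφ × 111132 = 444.5 m; ΔE = Δλ × 111132 × cos(64.0531°) = +0.0098 × 111132 × 0.437538 = 476.5 m.
Distance = √(ΔE² + ΔN²) = √(476.5² + 444.5²) = 651.7 m.

652 m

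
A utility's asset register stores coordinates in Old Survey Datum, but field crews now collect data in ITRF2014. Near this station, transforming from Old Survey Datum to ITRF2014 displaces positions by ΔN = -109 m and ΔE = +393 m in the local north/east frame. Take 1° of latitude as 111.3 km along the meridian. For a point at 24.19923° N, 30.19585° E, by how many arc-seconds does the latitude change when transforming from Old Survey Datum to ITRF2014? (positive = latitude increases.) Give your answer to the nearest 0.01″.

Δφ = -3.53″

1° of latitude = 111.3 km, so Δφ = -109.0 / 111300 = -0.0009793° = -3.526″.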